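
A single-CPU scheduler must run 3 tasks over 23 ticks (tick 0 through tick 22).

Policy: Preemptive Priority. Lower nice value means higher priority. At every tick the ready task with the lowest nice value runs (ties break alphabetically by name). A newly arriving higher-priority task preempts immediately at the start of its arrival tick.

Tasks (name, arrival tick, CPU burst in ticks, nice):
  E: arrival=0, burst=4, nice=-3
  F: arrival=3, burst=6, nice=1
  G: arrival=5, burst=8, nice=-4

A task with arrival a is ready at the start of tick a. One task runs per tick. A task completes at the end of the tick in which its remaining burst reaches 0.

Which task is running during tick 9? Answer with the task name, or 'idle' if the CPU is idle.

running at tick 9 = G

t=0: ready={E} → run E
t=1: ready={E} → run E
t=2: ready={E} → run E
t=3: ready={E,F} → run E
t=4: ready={F} → run F
t=5: ready={F,G} → run G
t=6: ready={F,G} → run G
t=7: ready={F,G} → run G
t=8: ready={F,G} → run G
t=9: ready={F,G} → run G
t=10: ready={F,G} → run G
t=11: ready={F,G} → run G
t=12: ready={F,G} → run G
t=13: ready={F} → run F
t=14: ready={F} → run F
t=15: ready={F} → run F
t=16: ready={F} → run F
t=17: ready={F} → run F
t=18: (idle)
t=19: (idle)
t=20: (idle)
t=21: (idle)
t=22: (idle)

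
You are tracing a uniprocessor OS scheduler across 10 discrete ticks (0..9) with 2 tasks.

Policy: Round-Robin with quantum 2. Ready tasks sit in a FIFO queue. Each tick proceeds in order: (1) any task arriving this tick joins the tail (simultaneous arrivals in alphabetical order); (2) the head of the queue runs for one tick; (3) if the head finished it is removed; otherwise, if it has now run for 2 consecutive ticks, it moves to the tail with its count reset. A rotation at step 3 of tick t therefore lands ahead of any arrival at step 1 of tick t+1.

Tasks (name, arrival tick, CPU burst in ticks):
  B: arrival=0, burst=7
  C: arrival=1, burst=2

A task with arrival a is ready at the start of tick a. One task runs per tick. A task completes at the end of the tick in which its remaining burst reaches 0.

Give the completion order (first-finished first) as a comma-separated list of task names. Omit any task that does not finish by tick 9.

t=0: queue=[B] q_used=0 → run B
t=1: queue=[B,C] q_used=1 → run B
t=2: queue=[C,B] q_used=0 → run C
t=3: queue=[C,B] q_used=1 → run C
t=4: queue=[B] q_used=0 → run B
t=5: queue=[B] q_used=1 → run B
t=6: queue=[B] q_used=0 → run B
t=7: queue=[B] q_used=1 → run B
t=8: queue=[B] q_used=0 → run B
t=9: (idle)

completion order = C, B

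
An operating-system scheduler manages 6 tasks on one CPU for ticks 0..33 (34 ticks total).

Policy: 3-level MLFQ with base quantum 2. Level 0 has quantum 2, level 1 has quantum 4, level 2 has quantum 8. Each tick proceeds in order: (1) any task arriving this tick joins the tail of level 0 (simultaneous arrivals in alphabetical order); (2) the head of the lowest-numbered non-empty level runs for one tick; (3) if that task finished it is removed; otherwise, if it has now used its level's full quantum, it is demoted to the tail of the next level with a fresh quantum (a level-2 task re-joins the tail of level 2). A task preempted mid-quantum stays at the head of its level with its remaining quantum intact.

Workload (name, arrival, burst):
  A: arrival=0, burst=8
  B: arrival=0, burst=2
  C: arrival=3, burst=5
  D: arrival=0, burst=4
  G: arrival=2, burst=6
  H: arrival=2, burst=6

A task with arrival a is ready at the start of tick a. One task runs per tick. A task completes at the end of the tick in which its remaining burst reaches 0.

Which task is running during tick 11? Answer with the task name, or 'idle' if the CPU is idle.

running at tick 11 = C

t=0: L0/L1/L2 = ABD/-/- → run A
t=1: L0/L1/L2 = ABD/-/- → run A
t=2: L0/L1/L2 = BDGH/A/- → run B
t=3: L0/L1/L2 = BDGHC/A/- → run B
t=4: L0/L1/L2 = DGHC/A/- → run D
t=5: L0/L1/L2 = DGHC/A/- → run D
t=6: L0/L1/L2 = GHC/AD/- → run G
t=7: L0/L1/L2 = GHC/AD/- → run G
t=8: L0/L1/L2 = HC/ADG/- → run H
t=9: L0/L1/L2 = HC/ADG/- → run H
t=10: L0/L1/L2 = C/ADGH/- → run C
t=11: L0/L1/L2 = C/ADGH/- → run C
t=12: L0/L1/L2 = -/ADGHC/- → run A
t=13: L0/L1/L2 = -/ADGHC/- → run A
t=14: L0/L1/L2 = -/ADGHC/- → run A
t=15: L0/L1/L2 = -/ADGHC/- → run A
t=16: L0/L1/L2 = -/DGHC/A → run D
t=17: L0/L1/L2 = -/DGHC/A → run D
t=18: L0/L1/L2 = -/GHC/A → run G
t=19: L0/L1/L2 = -/GHC/A → run G
t=20: L0/L1/L2 = -/GHC/A → run G
t=21: L0/L1/L2 = -/GHC/A → run G
t=22: L0/L1/L2 = -/HC/A → run H
t=23: L0/L1/L2 = -/HC/A → run H
t=24: L0/L1/L2 = -/HC/A → run H
t=25: L0/L1/L2 = -/HC/A → run H
t=26: L0/L1/L2 = -/C/A → run C
t=27: L0/L1/L2 = -/C/A → run C
t=28: L0/L1/L2 = -/C/A → run C
t=29: L0/L1/L2 = -/-/A → run A
t=30: L0/L1/L2 = -/-/A → run A
t=31: (idle)
t=32: (idle)
t=33: (idle)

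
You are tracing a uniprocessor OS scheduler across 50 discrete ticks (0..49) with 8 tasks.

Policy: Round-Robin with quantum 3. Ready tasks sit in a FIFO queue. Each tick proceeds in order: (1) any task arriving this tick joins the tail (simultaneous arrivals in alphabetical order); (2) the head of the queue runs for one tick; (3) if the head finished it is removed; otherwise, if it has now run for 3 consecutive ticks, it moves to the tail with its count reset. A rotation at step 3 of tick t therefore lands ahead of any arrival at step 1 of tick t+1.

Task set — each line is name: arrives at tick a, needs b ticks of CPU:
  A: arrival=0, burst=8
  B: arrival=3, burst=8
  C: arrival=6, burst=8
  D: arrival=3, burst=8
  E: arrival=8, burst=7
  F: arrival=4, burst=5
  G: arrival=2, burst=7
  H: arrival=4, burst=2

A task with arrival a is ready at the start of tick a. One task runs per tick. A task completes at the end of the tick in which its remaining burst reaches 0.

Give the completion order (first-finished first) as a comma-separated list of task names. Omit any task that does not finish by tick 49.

t=0: queue=[A] q_used=0 → run A
t=1: queue=[A] q_used=1 → run A
t=2: queue=[A,G] q_used=2 → run A
t=3: queue=[G,A,B,D] q_used=0 → run G
t=4: queue=[G,A,B,D,F,H] q_used=1 → run G
t=5: queue=[G,A,B,D,F,H] q_used=2 → run G
t=6: queue=[A,B,D,F,H,G,C] q_used=0 → run A
t=7: queue=[A,B,D,F,H,G,C] q_used=1 → run A
t=8: queue=[A,B,D,F,H,G,C,E] q_used=2 → run A
t=9: queue=[B,D,F,H,G,C,E,A] q_used=0 → run B
t=10: queue=[B,D,F,H,G,C,E,A] q_used=1 → run B
t=11: queue=[B,D,F,H,G,C,E,A] q_used=2 → run B
t=12: queue=[D,F,H,G,C,E,A,B] q_used=0 → run D
t=13: queue=[D,F,H,G,C,E,A,B] q_used=1 → run D
t=14: queue=[D,F,H,G,C,E,A,B] q_used=2 → run D
t=15: queue=[F,H,G,C,E,A,B,D] q_used=0 → run F
t=16: queue=[F,H,G,C,E,A,B,D] q_used=1 → run F
t=17: queue=[F,H,G,C,E,A,B,D] q_used=2 → run F
t=18: queue=[H,G,C,E,A,B,D,F] q_used=0 → run H
t=19: queue=[H,G,C,E,A,B,D,F] q_used=1 → run H
t=20: queue=[G,C,E,A,B,D,F] q_used=0 → run G
t=21: queue=[G,C,E,A,B,D,F] q_used=1 → run G
t=22: queue=[G,C,E,A,B,D,F] q_used=2 → run G
t=23: queue=[C,E,A,B,D,F,G] q_used=0 → run C
t=24: queue=[C,E,A,B,D,F,G] q_used=1 → run C
t=25: queue=[C,E,A,B,D,F,G] q_used=2 → run C
t=26: queue=[E,A,B,D,F,G,C] q_used=0 → run E
t=27: queue=[E,A,B,D,F,G,C] q_used=1 → run E
t=28: queue=[E,A,B,D,F,G,C] q_used=2 → run E
t=29: queue=[A,B,D,F,G,C,E] q_used=0 → run A
t=30: queue=[A,B,D,F,G,C,E] q_used=1 → run A
t=31: queue=[B,D,F,G,C,E] q_used=0 → run B
t=32: queue=[B,D,F,G,C,E] q_used=1 → run B
t=33: queue=[B,D,F,G,C,E] q_used=2 → run B
t=34: queue=[D,F,G,C,E,B] q_used=0 → run D
t=35: queue=[D,F,G,C,E,B] q_used=1 → run D
t=36: queue=[D,F,G,C,E,B] q_used=2 → run D
t=37: queue=[F,G,C,E,B,D] q_used=0 → run F
t=38: queue=[F,G,C,E,B,D] q_used=1 → run F
t=39: queue=[G,C,E,B,D] q_used=0 → run G
t=40: queue=[C,E,B,D] q_used=0 → run C
t=41: queue=[C,E,B,D] q_used=1 → run C
t=42: queue=[C,E,B,D] q_used=2 → run C
t=43: queue=[E,B,D,C] q_used=0 → run E
t=44: queue=[E,B,D,C] q_used=1 → run E
t=45: queue=[E,B,D,C] q_used=2 → run E
t=46: queue=[B,D,C,E] q_used=0 → run B
t=47: queue=[B,D,C,E] q_used=1 → run B
t=48: queue=[D,C,E] q_used=0 → run D
t=49: queue=[D,C,E] q_used=1 → run D

completion order = H, A, F, G, B, D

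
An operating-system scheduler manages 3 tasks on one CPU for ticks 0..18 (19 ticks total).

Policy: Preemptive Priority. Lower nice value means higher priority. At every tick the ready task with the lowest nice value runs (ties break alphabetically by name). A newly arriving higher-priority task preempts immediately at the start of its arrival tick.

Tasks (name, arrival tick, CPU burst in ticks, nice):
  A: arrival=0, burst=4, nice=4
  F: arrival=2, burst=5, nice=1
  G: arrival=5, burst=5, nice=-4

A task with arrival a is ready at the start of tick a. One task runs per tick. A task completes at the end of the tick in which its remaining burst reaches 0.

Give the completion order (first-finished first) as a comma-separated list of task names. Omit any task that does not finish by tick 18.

t=0: ready={A} → run A
t=1: ready={A} → run A
t=2: ready={A,F} → run F
t=3: ready={A,F} → run F
t=4: ready={A,F} → run F
t=5: ready={A,F,G} → run G
t=6: ready={A,F,G} → run G
t=7: ready={A,F,G} → run G
t=8: ready={A,F,G} → run G
t=9: ready={A,F,G} → run G
t=10: ready={A,F} → run F
t=11: ready={A,F} → run F
t=12: ready={A} → run A
t=13: ready={A} → run A
t=14: (idle)
t=15: (idle)
t=16: (idle)
t=17: (idle)
t=18: (idle)

completion order = G, F, A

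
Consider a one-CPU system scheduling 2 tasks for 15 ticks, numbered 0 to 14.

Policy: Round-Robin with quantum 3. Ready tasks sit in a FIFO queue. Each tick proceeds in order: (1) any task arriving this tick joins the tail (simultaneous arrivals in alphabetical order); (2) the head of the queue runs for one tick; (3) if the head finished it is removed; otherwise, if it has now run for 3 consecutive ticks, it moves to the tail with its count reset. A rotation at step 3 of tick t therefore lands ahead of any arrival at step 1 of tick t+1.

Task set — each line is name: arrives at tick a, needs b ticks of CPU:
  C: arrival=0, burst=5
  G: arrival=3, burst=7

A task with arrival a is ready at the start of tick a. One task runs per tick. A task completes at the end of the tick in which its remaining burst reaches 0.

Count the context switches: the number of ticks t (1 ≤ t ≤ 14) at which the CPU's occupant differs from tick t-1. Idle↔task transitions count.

context switches = 2

t=0: queue=[C] q_used=0 → run C
t=1: queue=[C] q_used=1 → run C
t=2: queue=[C] q_used=2 → run C
t=3: queue=[C,G] q_used=0 → run C
t=4: queue=[C,G] q_used=1 → run C
t=5: queue=[G] q_used=0 → run G
t=6: queue=[G] q_used=1 → run G
t=7: queue=[G] q_used=2 → run G
t=8: queue=[G] q_used=0 → run G
t=9: queue=[G] q_used=1 → run G
t=10: queue=[G] q_used=2 → run G
t=11: queue=[G] q_used=0 → run G
t=12: (idle)
t=13: (idle)
t=14: (idle)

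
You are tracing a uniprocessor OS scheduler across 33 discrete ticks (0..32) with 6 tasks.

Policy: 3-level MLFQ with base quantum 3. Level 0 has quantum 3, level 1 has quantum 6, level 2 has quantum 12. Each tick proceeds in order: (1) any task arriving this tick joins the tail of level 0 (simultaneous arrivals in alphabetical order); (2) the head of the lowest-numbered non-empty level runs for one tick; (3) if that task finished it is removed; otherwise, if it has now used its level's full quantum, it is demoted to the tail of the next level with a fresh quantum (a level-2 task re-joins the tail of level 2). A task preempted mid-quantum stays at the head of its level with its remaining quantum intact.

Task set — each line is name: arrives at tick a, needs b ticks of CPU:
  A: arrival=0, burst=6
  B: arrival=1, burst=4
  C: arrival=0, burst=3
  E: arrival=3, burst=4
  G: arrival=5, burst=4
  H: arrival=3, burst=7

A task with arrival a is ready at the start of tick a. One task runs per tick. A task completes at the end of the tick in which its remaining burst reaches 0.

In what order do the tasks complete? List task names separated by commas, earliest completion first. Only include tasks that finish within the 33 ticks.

t=0: L0/L1/L2 = AC/-/- → run A
t=1: L0/L1/L2 = ACB/-/- → run A
t=2: L0/L1/L2 = ACB/-/- → run A
t=3: L0/L1/L2 = CBEH/A/- → run C
t=4: L0/L1/L2 = CBEH/A/- → run C
t=5: L0/L1/L2 = CBEHG/A/- → run C
t=6: L0/L1/L2 = BEHG/A/- → run B
t=7: L0/L1/L2 = BEHG/A/- → run B
t=8: L0/L1/L2 = BEHG/A/- → run B
t=9: L0/L1/L2 = EHG/AB/- → run E
t=10: L0/L1/L2 = EHG/AB/- → run E
t=11: L0/L1/L2 = EHG/AB/- → run E
t=12: L0/L1/L2 = HG/ABE/- → run H
t=13: L0/L1/L2 = HG/ABE/- → run H
t=14: L0/L1/L2 = HG/ABE/- → run H
t=15: L0/L1/L2 = G/ABEH/- → run G
t=16: L0/L1/L2 = G/ABEH/- → run G
t=17: L0/L1/L2 = G/ABEH/- → run G
t=18: L0/L1/L2 = -/ABEHG/- → run A
t=19: L0/L1/L2 = -/ABEHG/- → run A
t=20: L0/L1/L2 = -/ABEHG/- → run A
t=21: L0/L1/L2 = -/BEHG/- → run B
t=22: L0/L1/L2 = -/EHG/- → run E
t=23: L0/L1/L2 = -/HG/- → run H
t=24: L0/L1/L2 = -/HG/- → run H
t=25: L0/L1/L2 = -/HG/- → run H
t=26: L0/L1/L2 = -/HG/- → run H
t=27: L0/L1/L2 = -/G/- → run G
t=28: (idle)
t=29: (idle)
t=30: (idle)
t=31: (idle)
t=32: (idle)

completion order = C, A, B, E, H, G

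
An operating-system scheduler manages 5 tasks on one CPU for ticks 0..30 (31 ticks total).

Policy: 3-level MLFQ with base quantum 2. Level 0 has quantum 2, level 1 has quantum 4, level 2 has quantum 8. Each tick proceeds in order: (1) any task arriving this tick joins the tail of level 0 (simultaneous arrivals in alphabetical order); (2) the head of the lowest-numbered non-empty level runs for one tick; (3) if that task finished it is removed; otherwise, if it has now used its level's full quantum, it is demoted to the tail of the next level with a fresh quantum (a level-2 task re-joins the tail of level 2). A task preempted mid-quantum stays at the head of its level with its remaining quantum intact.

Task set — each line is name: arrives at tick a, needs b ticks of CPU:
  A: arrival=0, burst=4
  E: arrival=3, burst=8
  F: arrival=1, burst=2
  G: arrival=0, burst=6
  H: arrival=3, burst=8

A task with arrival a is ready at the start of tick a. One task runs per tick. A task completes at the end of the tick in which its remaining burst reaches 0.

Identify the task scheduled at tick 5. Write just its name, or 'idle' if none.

t=0: L0/L1/L2 = AG/-/- → run A
t=1: L0/L1/L2 = AGF/-/- → run A
t=2: L0/L1/L2 = GF/A/- → run G
t=3: L0/L1/L2 = GFEH/A/- → run G
t=4: L0/L1/L2 = FEH/AG/- → run F
t=5: L0/L1/L2 = FEH/AG/- → run F
t=6: L0/L1/L2 = EH/AG/- → run E
t=7: L0/L1/L2 = EH/AG/- → run E
t=8: L0/L1/L2 = H/AGE/- → run H
t=9: L0/L1/L2 = H/AGE/- → run H
t=10: L0/L1/L2 = -/AGEH/- → run A
t=11: L0/L1/L2 = -/AGEH/- → run A
t=12: L0/L1/L2 = -/GEH/- → run G
t=13: L0/L1/L2 = -/GEH/- → run G
t=14: L0/L1/L2 = -/GEH/- → run G
t=15: L0/L1/L2 = -/GEH/- → run G
t=16: L0/L1/L2 = -/EH/- → run E
t=17: L0/L1/L2 = -/EH/- → run E
t=18: L0/L1/L2 = -/EH/- → run E
t=19: L0/L1/L2 = -/EH/- → run E
t=20: L0/L1/L2 = -/H/E → run H
t=21: L0/L1/L2 = -/H/E → run H
t=22: L0/L1/L2 = -/H/E → run H
t=23: L0/L1/L2 = -/H/E → run H
t=24: L0/L1/L2 = -/-/EH → run E
t=25: L0/L1/L2 = -/-/EH → run E
t=26: L0/L1/L2 = -/-/H → run H
t=27: L0/L1/L2 = -/-/H → run H
t=28: (idle)
t=29: (idle)
t=30: (idle)

running at tick 5 = F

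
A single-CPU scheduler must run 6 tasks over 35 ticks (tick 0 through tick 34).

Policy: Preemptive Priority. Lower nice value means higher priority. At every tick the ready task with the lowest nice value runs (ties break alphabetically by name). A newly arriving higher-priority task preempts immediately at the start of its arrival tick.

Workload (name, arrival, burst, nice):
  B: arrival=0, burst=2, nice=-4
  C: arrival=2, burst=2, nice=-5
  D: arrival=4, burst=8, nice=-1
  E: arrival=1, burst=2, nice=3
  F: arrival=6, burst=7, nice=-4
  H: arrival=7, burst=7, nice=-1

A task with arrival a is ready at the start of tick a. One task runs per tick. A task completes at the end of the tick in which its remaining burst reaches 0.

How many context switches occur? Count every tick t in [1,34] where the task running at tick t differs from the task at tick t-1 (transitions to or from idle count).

context switches = 7

t=0: ready={B} → run B
t=1: ready={B,E} → run B
t=2: ready={C,E} → run C
t=3: ready={C,E} → run C
t=4: ready={D,E} → run D
t=5: ready={D,E} → run D
t=6: ready={D,E,F} → run F
t=7: ready={D,E,F,H} → run F
t=8: ready={D,E,F,H} → run F
t=9: ready={D,E,F,H} → run F
t=10: ready={D,E,F,H} → run F
t=11: ready={D,E,F,H} → run F
t=12: ready={D,E,F,H} → run F
t=13: ready={D,E,H} → run D
t=14: ready={D,E,H} → run D
t=15: ready={D,E,H} → run D
t=16: ready={D,E,H} → run D
t=17: ready={D,E,H} → run D
t=18: ready={D,E,H} → run D
t=19: ready={E,H} → run H
t=20: ready={E,H} → run H
t=21: ready={E,H} → run H
t=22: ready={E,H} → run H
t=23: ready={E,H} → run H
t=24: ready={E,H} → run H
t=25: ready={E,H} → run H
t=26: ready={E} → run E
t=27: ready={E} → run E
t=28: (idle)
t=29: (idle)
t=30: (idle)
t=31: (idle)
t=32: (idle)
t=33: (idle)
t=34: (idle)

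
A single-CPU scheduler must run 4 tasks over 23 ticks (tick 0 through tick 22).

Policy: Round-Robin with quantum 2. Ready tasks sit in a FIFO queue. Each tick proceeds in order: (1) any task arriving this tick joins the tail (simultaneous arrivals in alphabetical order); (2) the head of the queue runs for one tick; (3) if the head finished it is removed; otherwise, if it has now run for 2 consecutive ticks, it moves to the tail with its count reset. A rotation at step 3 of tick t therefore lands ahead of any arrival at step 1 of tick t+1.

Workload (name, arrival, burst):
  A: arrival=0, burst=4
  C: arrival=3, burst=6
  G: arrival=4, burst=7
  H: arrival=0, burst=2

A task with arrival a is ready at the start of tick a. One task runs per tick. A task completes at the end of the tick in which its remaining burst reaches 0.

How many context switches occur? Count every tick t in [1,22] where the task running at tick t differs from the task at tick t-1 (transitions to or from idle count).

t=0: queue=[A,H] q_used=0 → run A
t=1: queue=[A,H] q_used=1 → run A
t=2: queue=[H,A] q_used=0 → run H
t=3: queue=[H,A,C] q_used=1 → run H
t=4: queue=[A,C,G] q_used=0 → run A
t=5: queue=[A,C,G] q_used=1 → run A
t=6: queue=[C,G] q_used=0 → run C
t=7: queue=[C,G] q_used=1 → run C
t=8: queue=[G,C] q_used=0 → run G
t=9: queue=[G,C] q_used=1 → run G
t=10: queue=[C,G] q_used=0 → run C
t=11: queue=[C,G] q_used=1 → run C
t=12: queue=[G,C] q_used=0 → run G
t=13: queue=[G,C] q_used=1 → run G
t=14: queue=[C,G] q_used=0 → run C
t=15: queue=[C,G] q_used=1 → run C
t=16: queue=[G] q_used=0 → run G
t=17: queue=[G] q_used=1 → run G
t=18: queue=[G] q_used=0 → run G
t=19: (idle)
t=20: (idle)
t=21: (idle)
t=22: (idle)

context switches = 9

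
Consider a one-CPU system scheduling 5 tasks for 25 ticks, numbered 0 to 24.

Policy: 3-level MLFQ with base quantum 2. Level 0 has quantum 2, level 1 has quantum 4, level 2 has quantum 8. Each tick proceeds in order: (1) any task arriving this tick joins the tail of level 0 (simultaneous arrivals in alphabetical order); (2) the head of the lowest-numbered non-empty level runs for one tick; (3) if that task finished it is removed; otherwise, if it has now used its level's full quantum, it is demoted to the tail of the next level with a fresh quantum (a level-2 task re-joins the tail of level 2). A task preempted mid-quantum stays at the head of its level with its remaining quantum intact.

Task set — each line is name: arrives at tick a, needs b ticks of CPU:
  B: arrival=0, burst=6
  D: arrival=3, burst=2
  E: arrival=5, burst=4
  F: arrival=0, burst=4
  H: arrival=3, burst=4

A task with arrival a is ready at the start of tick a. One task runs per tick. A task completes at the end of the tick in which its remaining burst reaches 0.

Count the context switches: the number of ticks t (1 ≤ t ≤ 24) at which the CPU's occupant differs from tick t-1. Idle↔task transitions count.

t=0: L0/L1/L2 = BF/-/- → run B
t=1: L0/L1/L2 = BF/-/- → run B
t=2: L0/L1/L2 = F/B/- → run F
t=3: L0/L1/L2 = FDH/B/- → run F
t=4: L0/L1/L2 = DH/BF/- → run D
t=5: L0/L1/L2 = DHE/BF/- → run D
t=6: L0/L1/L2 = HE/BF/- → run H
t=7: L0/L1/L2 = HE/BF/- → run H
t=8: L0/L1/L2 = E/BFH/- → run E
t=9: L0/L1/L2 = E/BFH/- → run E
t=10: L0/L1/L2 = -/BFHE/- → run B
t=11: L0/L1/L2 = -/BFHE/- → run B
t=12: L0/L1/L2 = -/BFHE/- → run B
t=13: L0/L1/L2 = -/BFHE/- → run B
t=14: L0/L1/L2 = -/FHE/- → run F
t=15: L0/L1/L2 = -/FHE/- → run F
t=16: L0/L1/L2 = -/HE/- → run H
t=17: L0/L1/L2 = -/HE/- → run H
t=18: L0/L1/L2 = -/E/- → run E
t=19: L0/L1/L2 = -/E/- → run E
t=20: (idle)
t=21: (idle)
t=22: (idle)
t=23: (idle)
t=24: (idle)

context switches = 9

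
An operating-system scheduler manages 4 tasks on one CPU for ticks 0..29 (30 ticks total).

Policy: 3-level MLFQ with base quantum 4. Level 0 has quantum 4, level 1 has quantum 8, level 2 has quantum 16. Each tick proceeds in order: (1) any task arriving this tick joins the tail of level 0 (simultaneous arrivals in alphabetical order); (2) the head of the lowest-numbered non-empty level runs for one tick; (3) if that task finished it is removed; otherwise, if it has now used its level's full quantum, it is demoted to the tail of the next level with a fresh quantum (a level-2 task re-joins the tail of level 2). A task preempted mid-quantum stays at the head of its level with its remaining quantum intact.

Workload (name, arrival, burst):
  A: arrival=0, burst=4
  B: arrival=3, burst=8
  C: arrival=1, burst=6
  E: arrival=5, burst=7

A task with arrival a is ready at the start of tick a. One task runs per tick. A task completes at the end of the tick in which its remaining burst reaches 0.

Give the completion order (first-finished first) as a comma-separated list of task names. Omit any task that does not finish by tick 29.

t=0: L0/L1/L2 = A/-/- → run A
t=1: L0/L1/L2 = AC/-/- → run A
t=2: L0/L1/L2 = AC/-/- → run A
t=3: L0/L1/L2 = ACB/-/- → run A
t=4: L0/L1/L2 = CB/-/- → run C
t=5: L0/L1/L2 = CBE/-/- → run C
t=6: L0/L1/L2 = CBE/-/- → run C
t=7: L0/L1/L2 = CBE/-/- → run C
t=8: L0/L1/L2 = BE/C/- → run B
t=9: L0/L1/L2 = BE/C/- → run B
t=10: L0/L1/L2 = BE/C/- → run B
t=11: L0/L1/L2 = BE/C/- → run B
t=12: L0/L1/L2 = E/CB/- → run E
t=13: L0/L1/L2 = E/CB/- → run E
t=14: L0/L1/L2 = E/CB/- → run E
t=15: L0/L1/L2 = E/CB/- → run E
t=16: L0/L1/L2 = -/CBE/- → run C
t=17: L0/L1/L2 = -/CBE/- → run C
t=18: L0/L1/L2 = -/BE/- → run B
t=19: L0/L1/L2 = -/BE/- → run B
t=20: L0/L1/L2 = -/BE/- → run B
t=21: L0/L1/L2 = -/BE/- → run B
t=22: L0/L1/L2 = -/E/- → run E
t=23: L0/L1/L2 = -/E/- → run E
t=24: L0/L1/L2 = -/E/- → run E
t=25: (idle)
t=26: (idle)
t=27: (idle)
t=28: (idle)
t=29: (idle)

completion order = A, C, B, E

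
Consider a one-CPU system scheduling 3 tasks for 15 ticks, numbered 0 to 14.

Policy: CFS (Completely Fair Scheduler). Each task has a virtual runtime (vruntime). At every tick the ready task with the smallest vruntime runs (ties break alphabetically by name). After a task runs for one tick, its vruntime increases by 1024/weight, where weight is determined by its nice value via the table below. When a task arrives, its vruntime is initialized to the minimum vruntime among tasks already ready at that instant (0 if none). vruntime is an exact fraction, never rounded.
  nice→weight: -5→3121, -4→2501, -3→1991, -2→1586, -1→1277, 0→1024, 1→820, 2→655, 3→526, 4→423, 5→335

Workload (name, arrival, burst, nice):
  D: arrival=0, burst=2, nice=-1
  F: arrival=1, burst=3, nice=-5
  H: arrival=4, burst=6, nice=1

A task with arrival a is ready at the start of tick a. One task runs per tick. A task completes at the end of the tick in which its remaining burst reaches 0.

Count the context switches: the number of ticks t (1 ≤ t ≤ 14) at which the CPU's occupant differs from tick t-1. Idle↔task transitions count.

t=0: vr[D=0] → run D
t=1: vr[D=1024/1277 F=1024/1277] → run D
t=2: vr[F=1024/1277] → run F
t=3: vr[F=4503552/3985517] → run F
t=4: vr[F=5811200/3985517 H=5811200/3985517] → run F
t=5: vr[H=5811200/3985517] → run H
t=6: vr[H=2211588352/817030985] → run H
t=7: vr[H=3231880704/817030985] → run H
t=8: vr[H=4252173056/817030985] → run H
t=9: vr[H=5272465408/817030985] → run H
t=10: vr[H=1258551552/163406197] → run H
t=11: (idle)
t=12: (idle)
t=13: (idle)
t=14: (idle)

context switches = 3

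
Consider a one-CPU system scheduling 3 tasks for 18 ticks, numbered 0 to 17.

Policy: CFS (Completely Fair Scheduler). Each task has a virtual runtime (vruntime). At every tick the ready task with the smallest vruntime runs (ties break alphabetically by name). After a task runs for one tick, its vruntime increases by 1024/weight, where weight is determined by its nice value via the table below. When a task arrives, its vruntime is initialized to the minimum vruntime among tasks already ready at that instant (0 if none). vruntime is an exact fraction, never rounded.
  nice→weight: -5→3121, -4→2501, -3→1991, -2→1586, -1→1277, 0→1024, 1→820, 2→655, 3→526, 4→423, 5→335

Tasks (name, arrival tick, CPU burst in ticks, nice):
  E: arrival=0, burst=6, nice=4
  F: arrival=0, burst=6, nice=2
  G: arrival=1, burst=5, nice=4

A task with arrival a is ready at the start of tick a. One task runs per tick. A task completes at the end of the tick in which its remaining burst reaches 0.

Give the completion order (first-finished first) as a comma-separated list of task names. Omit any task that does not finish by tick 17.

t=0: vr[E=0 F=0] → run E
t=1: vr[E=1024/423 F=0 G=0] → run F
t=2: vr[E=1024/423 F=1024/655 G=0] → run G
t=3: vr[E=1024/423 F=1024/655 G=1024/423] → run F
t=4: vr[E=1024/423 F=2048/655 G=1024/423] → run E
t=5: vr[E=2048/423 F=2048/655 G=1024/423] → run G
t=6: vr[E=2048/423 F=2048/655 G=2048/423] → run F
t=7: vr[E=2048/423 F=3072/655 G=2048/423] → run F
t=8: vr[E=2048/423 F=4096/655 G=2048/423] → run E
t=9: vr[E=1024/141 F=4096/655 G=2048/423] → run G
t=10: vr[E=1024/141 F=4096/655 G=1024/141] → run F
t=11: vr[E=1024/141 F=1024/131 G=1024/141] → run E
t=12: vr[E=4096/423 F=1024/131 G=1024/141] → run G
t=13: vr[E=4096/423 F=1024/131 G=4096/423] → run F
t=14: vr[E=4096/423 G=4096/423] → run E
t=15: vr[E=5120/423 G=4096/423] → run G
t=16: vr[E=5120/423] → run E
t=17: (idle)

completion order = F, G, E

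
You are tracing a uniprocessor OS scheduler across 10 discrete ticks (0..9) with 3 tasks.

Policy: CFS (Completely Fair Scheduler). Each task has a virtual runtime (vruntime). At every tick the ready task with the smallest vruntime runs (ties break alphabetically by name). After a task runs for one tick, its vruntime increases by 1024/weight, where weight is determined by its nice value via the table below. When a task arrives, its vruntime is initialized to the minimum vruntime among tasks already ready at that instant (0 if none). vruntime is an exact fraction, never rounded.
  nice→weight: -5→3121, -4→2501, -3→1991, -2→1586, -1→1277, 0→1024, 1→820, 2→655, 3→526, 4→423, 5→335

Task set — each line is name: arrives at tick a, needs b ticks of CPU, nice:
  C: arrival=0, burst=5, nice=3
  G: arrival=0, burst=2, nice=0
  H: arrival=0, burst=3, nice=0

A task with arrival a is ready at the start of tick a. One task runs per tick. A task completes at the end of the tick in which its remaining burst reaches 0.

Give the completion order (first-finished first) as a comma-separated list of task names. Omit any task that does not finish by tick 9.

t=0: vr[C=0 G=0 H=0] → run C
t=1: vr[C=512/263 G=0 H=0] → run G
t=2: vr[C=512/263 G=1 H=0] → run H
t=3: vr[C=512/263 G=1 H=1] → run G
t=4: vr[C=512/263 H=1] → run H
t=5: vr[C=512/263 H=2] → run C
t=6: vr[C=1024/263 H=2] → run H
t=7: vr[C=1024/263] → run C
t=8: vr[C=1536/263] → run C
t=9: vr[C=2048/263] → run C

completion order = G, H, C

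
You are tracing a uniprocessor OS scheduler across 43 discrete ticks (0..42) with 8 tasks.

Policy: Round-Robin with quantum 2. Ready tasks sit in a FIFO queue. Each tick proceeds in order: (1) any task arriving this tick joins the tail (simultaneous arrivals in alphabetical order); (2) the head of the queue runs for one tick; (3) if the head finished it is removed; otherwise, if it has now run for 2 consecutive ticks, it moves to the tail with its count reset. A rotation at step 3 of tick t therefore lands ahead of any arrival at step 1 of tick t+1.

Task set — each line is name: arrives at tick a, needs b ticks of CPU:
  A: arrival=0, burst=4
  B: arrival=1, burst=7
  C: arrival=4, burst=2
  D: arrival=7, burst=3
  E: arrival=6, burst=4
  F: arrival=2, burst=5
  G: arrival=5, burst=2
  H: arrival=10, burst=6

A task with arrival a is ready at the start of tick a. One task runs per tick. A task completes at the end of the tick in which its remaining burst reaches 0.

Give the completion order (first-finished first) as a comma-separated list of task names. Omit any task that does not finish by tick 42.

t=0: queue=[A] q_used=0 → run A
t=1: queue=[A,B] q_used=1 → run A
t=2: queue=[B,A,F] q_used=0 → run B
t=3: queue=[B,A,F] q_used=1 → run B
t=4: queue=[A,F,B,C] q_used=0 → run A
t=5: queue=[A,F,B,C,G] q_used=1 → run A
t=6: queue=[F,B,C,G,E] q_used=0 → run F
t=7: queue=[F,B,C,G,E,D] q_used=1 → run F
t=8: queue=[B,C,G,E,D,F] q_used=0 → run B
t=9: queue=[B,C,G,E,D,F] q_used=1 → run B
t=10: queue=[C,G,E,D,F,B,H] q_used=0 → run C
t=11: queue=[C,G,E,D,F,B,H] q_used=1 → run C
t=12: queue=[G,E,D,F,B,H] q_used=0 → run G
t=13: queue=[G,E,D,F,B,H] q_used=1 → run G
t=14: queue=[E,D,F,B,H] q_used=0 → run E
t=15: queue=[E,D,F,B,H] q_used=1 → run E
t=16: queue=[D,F,B,H,E] q_used=0 → run D
t=17: queue=[D,F,B,H,E] q_used=1 → run D
t=18: queue=[F,B,H,E,D] q_used=0 → run F
t=19: queue=[F,B,H,E,D] q_used=1 → run F
t=20: queue=[B,H,E,D,F] q_used=0 → run B
t=21: queue=[B,H,E,D,F] q_used=1 → run B
t=22: queue=[H,E,D,F,B] q_used=0 → run H
t=23: queue=[H,E,D,F,B] q_used=1 → run H
t=24: queue=[E,D,F,B,H] q_used=0 → run E
t=25: queue=[E,D,F,B,H] q_used=1 → run E
t=26: queue=[D,F,B,H] q_used=0 → run D
t=27: queue=[F,B,H] q_used=0 → run F
t=28: queue=[B,H] q_used=0 → run B
t=29: queue=[H] q_used=0 → run H
t=30: queue=[H] q_used=1 → run H
t=31: queue=[H] q_used=0 → run H
t=32: queue=[H] q_used=1 → run H
t=33: (idle)
t=34: (idle)
t=35: (idle)
t=36: (idle)
t=37: (idle)
t=38: (idle)
t=39: (idle)
t=40: (idle)
t=41: (idle)
t=42: (idle)

completion order = A, C, G, E, D, F, B, H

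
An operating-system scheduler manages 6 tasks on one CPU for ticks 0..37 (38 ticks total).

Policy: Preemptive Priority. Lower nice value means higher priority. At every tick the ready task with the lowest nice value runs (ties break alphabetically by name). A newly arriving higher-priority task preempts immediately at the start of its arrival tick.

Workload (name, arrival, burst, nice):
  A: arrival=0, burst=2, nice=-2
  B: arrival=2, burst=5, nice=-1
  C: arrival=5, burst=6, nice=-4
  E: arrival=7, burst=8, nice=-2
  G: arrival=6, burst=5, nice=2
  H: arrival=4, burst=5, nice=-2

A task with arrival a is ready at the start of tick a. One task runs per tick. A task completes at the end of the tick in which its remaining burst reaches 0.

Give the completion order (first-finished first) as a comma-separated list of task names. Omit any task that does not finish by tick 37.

completion order = A, C, E, H, B, G

t=0: ready={A} → run A
t=1: ready={A} → run A
t=2: ready={B} → run B
t=3: ready={B} → run B
t=4: ready={B,H} → run H
t=5: ready={B,C,H} → run C
t=6: ready={B,C,G,H} → run C
t=7: ready={B,C,E,G,H} → run C
t=8: ready={B,C,E,G,H} → run C
t=9: ready={B,C,E,G,H} → run C
t=10: ready={B,C,E,G,H} → run C
t=11: ready={B,E,G,H} → run E
t=12: ready={B,E,G,H} → run E
t=13: ready={B,E,G,H} → run E
t=14: ready={B,E,G,H} → run E
t=15: ready={B,E,G,H} → run E
t=16: ready={B,E,G,H} → run E
t=17: ready={B,E,G,H} → run E
t=18: ready={B,E,G,H} → run E
t=19: ready={B,G,H} → run H
t=20: ready={B,G,H} → run H
t=21: ready={B,G,H} → run H
t=22: ready={B,G,H} → run H
t=23: ready={B,G} → run B
t=24: ready={B,G} → run B
t=25: ready={B,G} → run B
t=26: ready={G} → run G
t=27: ready={G} → run G
t=28: ready={G} → run G
t=29: ready={G} → run G
t=30: ready={G} → run G
t=31: (idle)
t=32: (idle)
t=33: (idle)
t=34: (idle)
t=35: (idle)
t=36: (idle)
t=37: (idle)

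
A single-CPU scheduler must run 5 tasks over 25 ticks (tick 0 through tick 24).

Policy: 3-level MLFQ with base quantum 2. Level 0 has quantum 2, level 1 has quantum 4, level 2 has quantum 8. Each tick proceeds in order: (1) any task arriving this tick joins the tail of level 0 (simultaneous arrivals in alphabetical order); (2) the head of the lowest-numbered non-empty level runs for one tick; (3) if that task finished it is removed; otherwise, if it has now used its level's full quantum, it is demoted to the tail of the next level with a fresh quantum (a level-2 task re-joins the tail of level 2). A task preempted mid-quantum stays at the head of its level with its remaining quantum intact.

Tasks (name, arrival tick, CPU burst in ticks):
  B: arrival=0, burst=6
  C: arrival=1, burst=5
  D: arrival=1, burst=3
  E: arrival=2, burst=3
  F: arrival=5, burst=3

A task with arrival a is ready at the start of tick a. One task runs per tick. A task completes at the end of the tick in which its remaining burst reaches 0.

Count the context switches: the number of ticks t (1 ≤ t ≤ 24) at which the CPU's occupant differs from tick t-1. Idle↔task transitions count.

context switches = 10

t=0: L0/L1/L2 = B/-/- → run B
t=1: L0/L1/L2 = BCD/-/- → run B
t=2: L0/L1/L2 = CDE/B/- → run C
t=3: L0/L1/L2 = CDE/B/- → run C
t=4: L0/L1/L2 = DE/BC/- → run D
t=5: L0/L1/L2 = DEF/BC/- → run D
t=6: L0/L1/L2 = EF/BCD/- → run E
t=7: L0/L1/L2 = EF/BCD/- → run E
t=8: L0/L1/L2 = F/BCDE/- → run F
t=9: L0/L1/L2 = F/BCDE/- → run F
t=10: L0/L1/L2 = -/BCDEF/- → run B
t=11: L0/L1/L2 = -/BCDEF/- → run B
t=12: L0/L1/L2 = -/BCDEF/- → run B
t=13: L0/L1/L2 = -/BCDEF/- → run B
t=14: L0/L1/L2 = -/CDEF/- → run C
t=15: L0/L1/L2 = -/CDEF/- → run C
t=16: L0/L1/L2 = -/CDEF/- → run C
t=17: L0/L1/L2 = -/DEF/- → run D
t=18: L0/L1/L2 = -/EF/- → run E
t=19: L0/L1/L2 = -/F/- → run F
t=20: (idle)
t=21: (idle)
t=22: (idle)
t=23: (idle)
t=24: (idle)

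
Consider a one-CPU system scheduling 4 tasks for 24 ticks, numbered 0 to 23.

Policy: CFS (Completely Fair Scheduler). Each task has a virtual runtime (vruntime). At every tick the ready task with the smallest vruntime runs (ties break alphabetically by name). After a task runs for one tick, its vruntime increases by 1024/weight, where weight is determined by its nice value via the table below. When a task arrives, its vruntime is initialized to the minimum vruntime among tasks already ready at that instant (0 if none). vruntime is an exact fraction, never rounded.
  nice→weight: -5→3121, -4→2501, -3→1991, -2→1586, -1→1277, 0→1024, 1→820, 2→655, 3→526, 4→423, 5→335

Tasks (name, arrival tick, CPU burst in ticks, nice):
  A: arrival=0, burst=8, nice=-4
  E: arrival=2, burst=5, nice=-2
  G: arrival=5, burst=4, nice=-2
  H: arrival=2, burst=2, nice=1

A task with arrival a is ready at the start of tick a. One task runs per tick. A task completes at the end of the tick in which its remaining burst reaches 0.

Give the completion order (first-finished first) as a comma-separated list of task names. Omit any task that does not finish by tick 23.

completion order = H, A, G, E

t=0: vr[A=0] → run A
t=1: vr[A=1024/2501] → run A
t=2: vr[A=2048/2501 E=2048/2501 H=2048/2501] → run A
t=3: vr[A=3072/2501 E=2048/2501 H=2048/2501] → run E
t=4: vr[A=3072/2501 E=47616/32513 H=2048/2501] → run H
t=5: vr[A=3072/2501 E=47616/32513 G=3072/2501 H=25856/12505] → run A
t=6: vr[A=4096/2501 E=47616/32513 G=3072/2501 H=25856/12505] → run G
t=7: vr[A=4096/2501 E=47616/32513 G=60928/32513 H=25856/12505] → run E
t=8: vr[A=4096/2501 E=68608/32513 G=60928/32513 H=25856/12505] → run A
t=9: vr[A=5120/2501 E=68608/32513 G=60928/32513 H=25856/12505] → run G
t=10: vr[A=5120/2501 E=68608/32513 G=81920/32513 H=25856/12505] → run A
t=11: vr[A=6144/2501 E=68608/32513 G=81920/32513 H=25856/12505] → run H
t=12: vr[A=6144/2501 E=68608/32513 G=81920/32513] → run E
t=13: vr[A=6144/2501 E=89600/32513 G=81920/32513] → run A
t=14: vr[A=7168/2501 E=89600/32513 G=81920/32513] → run G
t=15: vr[A=7168/2501 E=89600/32513 G=102912/32513] → run E
t=16: vr[A=7168/2501 E=110592/32513 G=102912/32513] → run A
t=17: vr[E=110592/32513 G=102912/32513] → run G
t=18: vr[E=110592/32513] → run E
t=19: (idle)
t=20: (idle)
t=21: (idle)
t=22: (idle)
t=23: (idle)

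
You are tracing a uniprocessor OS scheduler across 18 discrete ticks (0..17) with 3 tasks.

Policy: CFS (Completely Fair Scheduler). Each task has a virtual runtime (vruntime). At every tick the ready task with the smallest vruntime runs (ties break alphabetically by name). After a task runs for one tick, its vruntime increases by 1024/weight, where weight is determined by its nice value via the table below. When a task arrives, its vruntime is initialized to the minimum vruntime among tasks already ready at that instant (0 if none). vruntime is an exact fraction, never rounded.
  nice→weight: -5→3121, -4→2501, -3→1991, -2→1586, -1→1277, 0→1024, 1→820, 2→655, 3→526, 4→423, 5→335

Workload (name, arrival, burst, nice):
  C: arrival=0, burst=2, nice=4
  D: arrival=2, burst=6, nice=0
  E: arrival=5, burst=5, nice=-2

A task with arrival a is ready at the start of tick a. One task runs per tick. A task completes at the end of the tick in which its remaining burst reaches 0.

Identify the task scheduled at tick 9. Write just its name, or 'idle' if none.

t=0: vr[C=0] → run C
t=1: vr[C=1024/423] → run C
t=2: vr[D=0] → run D
t=3: vr[D=1] → run D
t=4: vr[D=2] → run D
t=5: vr[D=3 E=3] → run D
t=6: vr[D=4 E=3] → run E
t=7: vr[D=4 E=2891/793] → run E
t=8: vr[D=4 E=3403/793] → run D
t=9: vr[D=5 E=3403/793] → run E
t=10: vr[D=5 E=3915/793] → run E
t=11: vr[D=5 E=4427/793] → run D
t=12: vr[E=4427/793] → run E
t=13: (idle)
t=14: (idle)
t=15: (idle)
t=16: (idle)
t=17: (idle)

running at tick 9 = E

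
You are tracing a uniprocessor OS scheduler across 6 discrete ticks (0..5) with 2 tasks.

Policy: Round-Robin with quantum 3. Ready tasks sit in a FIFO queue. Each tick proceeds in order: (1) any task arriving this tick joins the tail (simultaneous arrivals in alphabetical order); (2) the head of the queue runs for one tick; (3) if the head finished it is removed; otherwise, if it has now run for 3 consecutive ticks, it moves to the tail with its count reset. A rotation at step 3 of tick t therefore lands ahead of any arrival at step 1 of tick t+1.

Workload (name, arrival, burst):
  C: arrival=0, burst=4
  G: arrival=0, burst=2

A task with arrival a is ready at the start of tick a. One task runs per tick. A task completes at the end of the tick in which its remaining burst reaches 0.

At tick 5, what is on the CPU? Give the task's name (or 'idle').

running at tick 5 = C

t=0: queue=[C,G] q_used=0 → run C
t=1: queue=[C,G] q_used=1 → run C
t=2: queue=[C,G] q_used=2 → run C
t=3: queue=[G,C] q_used=0 → run G
t=4: queue=[G,C] q_used=1 → run G
t=5: queue=[C] q_used=0 → run C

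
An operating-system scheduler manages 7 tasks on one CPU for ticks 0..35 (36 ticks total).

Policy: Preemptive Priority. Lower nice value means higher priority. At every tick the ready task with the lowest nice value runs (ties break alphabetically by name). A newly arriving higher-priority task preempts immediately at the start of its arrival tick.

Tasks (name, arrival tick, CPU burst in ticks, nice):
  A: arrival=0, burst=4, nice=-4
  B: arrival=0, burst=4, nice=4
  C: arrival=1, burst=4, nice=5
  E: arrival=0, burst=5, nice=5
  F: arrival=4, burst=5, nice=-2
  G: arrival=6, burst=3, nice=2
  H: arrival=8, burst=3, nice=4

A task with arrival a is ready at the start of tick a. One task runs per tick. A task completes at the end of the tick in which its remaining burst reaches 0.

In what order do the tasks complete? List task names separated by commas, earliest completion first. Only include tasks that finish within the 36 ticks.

t=0: ready={A,B,E} → run A
t=1: ready={A,B,C,E} → run A
t=2: ready={A,B,C,E} → run A
t=3: ready={A,B,C,E} → run A
t=4: ready={B,C,E,F} → run F
t=5: ready={B,C,E,F} → run F
t=6: ready={B,C,E,F,G} → run F
t=7: ready={B,C,E,F,G} → run F
t=8: ready={B,C,E,F,G,H} → run F
t=9: ready={B,C,E,G,H} → run G
t=10: ready={B,C,E,G,H} → run G
t=11: ready={B,C,E,G,H} → run G
t=12: ready={B,C,E,H} → run B
t=13: ready={B,C,E,H} → run B
t=14: ready={B,C,E,H} → run B
t=15: ready={B,C,E,H} → run B
t=16: ready={C,E,H} → run H
t=17: ready={C,E,H} → run H
t=18: ready={C,E,H} → run H
t=19: ready={C,E} → run C
t=20: ready={C,E} → run C
t=21: ready={C,E} → run C
t=22: ready={C,E} → run C
t=23: ready={E} → run E
t=24: ready={E} → run E
t=25: ready={E} → run E
t=26: ready={E} → run E
t=27: ready={E} → run E
t=28: (idle)
t=29: (idle)
t=30: (idle)
t=31: (idle)
t=32: (idle)
t=33: (idle)
t=34: (idle)
t=35: (idle)

completion order = A, F, G, B, H, C, E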